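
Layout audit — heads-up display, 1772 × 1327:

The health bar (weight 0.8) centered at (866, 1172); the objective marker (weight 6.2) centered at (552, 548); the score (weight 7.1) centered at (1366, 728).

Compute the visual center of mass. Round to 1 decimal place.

Total weight = 0.8 + 6.2 + 7.1 = 14.1.
Σw·x = 0.8·866 + 6.2·552 + 7.1·1366 = 13813.8, so x̄ = 13813.8/14.1 ≈ 979.70.
Σw·y = 0.8·1172 + 6.2·548 + 7.1·728 = 9504.0, so ȳ = 9504.0/14.1 ≈ 674.04.

(979.7, 674.0)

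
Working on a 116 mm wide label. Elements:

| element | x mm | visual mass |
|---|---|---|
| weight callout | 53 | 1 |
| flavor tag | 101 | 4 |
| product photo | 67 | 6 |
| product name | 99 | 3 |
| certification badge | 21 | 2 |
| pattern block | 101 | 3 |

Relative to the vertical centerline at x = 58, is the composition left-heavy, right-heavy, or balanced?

Total weight = 1 + 4 + 6 + 3 + 2 + 3 = 19.
Σw·x = 1501; x̄ = 1501/19 ≈ 79.00.
Since 79.0 is right of 58, the composition reads right-heavy.

right-heavy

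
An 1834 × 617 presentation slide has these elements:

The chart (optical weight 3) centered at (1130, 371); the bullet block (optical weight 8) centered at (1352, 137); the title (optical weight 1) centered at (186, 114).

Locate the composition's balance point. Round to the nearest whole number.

(1199, 194)

Weights sum to 3 + 8 + 1 = 12.
x: (3·1130 + 8·1352 + 1·186) / 12 = 14392 / 12 ≈ 1199.33
y: (3·371 + 8·137 + 1·114) / 12 = 2323 / 12 ≈ 193.58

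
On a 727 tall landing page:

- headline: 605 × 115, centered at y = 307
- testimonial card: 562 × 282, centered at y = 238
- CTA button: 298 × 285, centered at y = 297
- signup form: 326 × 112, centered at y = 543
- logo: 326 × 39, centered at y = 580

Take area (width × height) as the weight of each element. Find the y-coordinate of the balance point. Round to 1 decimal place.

y ≈ 307.8

Taking area as weight: headline 605·115 = 69575, testimonial card 562·282 = 158484, CTA button 298·285 = 84930, signup form 326·112 = 36512, logo 326·39 = 12714. Sum 362215.
y: (69575·307 + 158484·238 + 84930·297 + 36512·543 + 12714·580) / 362215 = 111503063 / 362215 ≈ 307.84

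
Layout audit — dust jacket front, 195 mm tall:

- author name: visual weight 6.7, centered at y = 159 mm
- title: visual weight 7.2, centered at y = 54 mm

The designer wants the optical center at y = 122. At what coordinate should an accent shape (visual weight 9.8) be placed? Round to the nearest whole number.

y ≈ 147

With the accent shape, Σw becomes 6.7 + 7.2 + 9.8 = 23.7.
Along y: (1454.1 + 9.8·y) / 23.7 = 122 (existing moment 6.7·159 + 7.2·54 = 1454.1) ⇒ y = (2891.4 − 1454.1) / 9.8 ≈ 146.66.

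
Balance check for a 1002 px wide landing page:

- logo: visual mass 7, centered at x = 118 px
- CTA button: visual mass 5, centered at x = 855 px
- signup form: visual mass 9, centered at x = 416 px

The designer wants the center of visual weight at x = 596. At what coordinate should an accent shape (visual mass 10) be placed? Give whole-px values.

After adding the accent shape, total weight = 7 + 5 + 9 + 10 = 31.
Along x: (8845 + 10·x) / 31 = 596 (existing moment 7·118 + 5·855 + 9·416 = 8845) ⇒ x = (18476 − 8845) / 10 ≈ 963.10.

x ≈ 963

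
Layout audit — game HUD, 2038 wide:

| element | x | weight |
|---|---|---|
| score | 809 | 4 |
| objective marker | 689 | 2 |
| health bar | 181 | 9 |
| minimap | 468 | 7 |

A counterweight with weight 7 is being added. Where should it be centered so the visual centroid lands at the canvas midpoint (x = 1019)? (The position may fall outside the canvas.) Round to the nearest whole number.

x ≈ 2862

After adding the counterweight, total weight = 4 + 2 + 9 + 7 + 7 = 29.
x: target moment 29×1019 = 29551; current 4·809 + 2·689 + 9·181 + 7·468 = 9519; the counterweight supplies 20032, so x = 20032/7 ≈ 2861.71.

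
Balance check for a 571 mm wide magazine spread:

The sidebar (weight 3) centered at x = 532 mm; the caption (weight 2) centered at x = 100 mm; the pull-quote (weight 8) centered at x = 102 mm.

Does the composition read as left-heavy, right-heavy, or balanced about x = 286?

Weights sum to 3 + 2 + 8 = 13.
x: (3·532 + 2·100 + 8·102) / 13 = 2612 / 13 ≈ 200.92
200.9 vs midline 286 → left-heavy.

left-heavy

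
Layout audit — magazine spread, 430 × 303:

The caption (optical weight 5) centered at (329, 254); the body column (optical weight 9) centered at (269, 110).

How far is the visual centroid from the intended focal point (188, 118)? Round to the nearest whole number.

Σw = 5 + 9 = 14.
x-moment: 5·329 + 9·269 = 4066; centroid 4066/14 ≈ 290.43.
y-moment: 5·254 + 9·110 = 2260; centroid 2260/14 ≈ 161.43.
Relative to (188, 118): Δ = (102.43, 43.43); |Δ| = √(102.43² + 43.43²) ≈ 111.25.

≈ 111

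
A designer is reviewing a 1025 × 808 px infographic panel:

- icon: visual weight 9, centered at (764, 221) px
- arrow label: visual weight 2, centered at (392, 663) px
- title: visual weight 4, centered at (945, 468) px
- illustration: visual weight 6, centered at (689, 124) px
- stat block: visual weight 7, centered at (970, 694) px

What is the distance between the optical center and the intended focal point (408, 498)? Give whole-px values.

≈ 407 px

Weights sum to 9 + 2 + 4 + 6 + 7 = 28.
x: (9·764 + 2·392 + 4·945 + 6·689 + 7·970) / 28 = 22364 / 28 ≈ 798.71
y: (9·221 + 2·663 + 4·468 + 6·124 + 7·694) / 28 = 10789 / 28 ≈ 385.32
From (408, 498): dx = 390.71, dy = -112.68, so the distance is √(dx²+dy²) ≈ 406.64.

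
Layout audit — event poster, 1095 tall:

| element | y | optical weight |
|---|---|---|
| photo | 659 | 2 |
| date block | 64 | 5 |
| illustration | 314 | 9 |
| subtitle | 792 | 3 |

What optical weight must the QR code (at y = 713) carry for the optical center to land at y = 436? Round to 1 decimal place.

Existing Σw = 19 (2 + 5 + 9 + 3); existing moment 2·659 + 5·64 + 9·314 + 3·792 = 6840.
Set Σw·y/Σw = 436: (6840 + 713w) = 436·(19 + w).
Solving: w = (436·19 − 6840) / (713 − 436) = 1444 / 277 ≈ 5.21.

w ≈ 5.2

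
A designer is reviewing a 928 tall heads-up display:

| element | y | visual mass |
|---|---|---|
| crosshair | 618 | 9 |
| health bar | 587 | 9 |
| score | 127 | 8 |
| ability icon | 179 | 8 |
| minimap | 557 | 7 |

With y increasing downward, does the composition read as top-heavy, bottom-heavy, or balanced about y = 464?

Total weight = 9 + 9 + 8 + 8 + 7 = 41.
Σw·y = 9·618 + 9·587 + 8·127 + 8·179 + 7·557 = 17192, so ȳ = 17192/41 ≈ 419.32.
419.3 lies above (smaller y than) the midline 464, so the layout is top-heavy.

top-heavy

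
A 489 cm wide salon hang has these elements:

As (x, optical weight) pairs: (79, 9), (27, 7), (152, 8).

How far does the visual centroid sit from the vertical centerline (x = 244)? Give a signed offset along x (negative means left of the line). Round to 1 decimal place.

Σw = 9 + 7 + 8 = 24.
x: (9·79 + 7·27 + 8·152) / 24 = 2116 / 24 ≈ 88.17
Offset from x = 244: 88.17 − 244 ≈ -155.83.

≈ -155.8 cm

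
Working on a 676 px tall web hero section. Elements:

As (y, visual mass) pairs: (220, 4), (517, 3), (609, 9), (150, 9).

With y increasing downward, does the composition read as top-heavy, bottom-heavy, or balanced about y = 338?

Total weight = 4 + 3 + 9 + 9 = 25.
Σw·y = 4·220 + 3·517 + 9·609 + 9·150 = 9262, so ȳ = 9262/25 ≈ 370.48.
370.5 vs midline 338 → bottom-heavy.

bottom-heavy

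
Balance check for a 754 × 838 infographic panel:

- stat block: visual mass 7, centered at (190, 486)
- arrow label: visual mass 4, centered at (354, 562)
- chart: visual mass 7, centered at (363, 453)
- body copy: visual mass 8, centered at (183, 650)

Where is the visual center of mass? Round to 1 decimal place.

(259.7, 539.3)

Total weight = 7 + 4 + 7 + 8 = 26.
x-moment: 7·190 + 4·354 + 7·363 + 8·183 = 6751; centroid 6751/26 ≈ 259.65.
y-moment: 7·486 + 4·562 + 7·453 + 8·650 = 14021; centroid 14021/26 ≈ 539.27.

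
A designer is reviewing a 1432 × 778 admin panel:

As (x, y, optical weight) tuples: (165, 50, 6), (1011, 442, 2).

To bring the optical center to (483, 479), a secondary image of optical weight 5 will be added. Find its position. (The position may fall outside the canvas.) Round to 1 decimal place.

(653.4, 1008.6)

New total weight: (6 + 2) + 5 = 13.
x: need Σw·x = 13·483 = 6279. Existing = 6·165 + 2·1011 = 3012. Remainder 3267 / 5 ≈ 653.40.
y: need Σw·y = 13·479 = 6227. Existing = 6·50 + 2·442 = 1184. Remainder 5043 / 5 ≈ 1008.60.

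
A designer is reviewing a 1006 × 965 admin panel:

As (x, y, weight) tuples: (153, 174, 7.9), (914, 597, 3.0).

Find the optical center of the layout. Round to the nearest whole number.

Σw = 7.9 + 3.0 = 10.9.
x-moment: 7.9·153 + 3.0·914 = 3950.7; centroid 3950.7/10.9 ≈ 362.45.
y-moment: 7.9·174 + 3.0·597 = 3165.6; centroid 3165.6/10.9 ≈ 290.42.

(362, 290)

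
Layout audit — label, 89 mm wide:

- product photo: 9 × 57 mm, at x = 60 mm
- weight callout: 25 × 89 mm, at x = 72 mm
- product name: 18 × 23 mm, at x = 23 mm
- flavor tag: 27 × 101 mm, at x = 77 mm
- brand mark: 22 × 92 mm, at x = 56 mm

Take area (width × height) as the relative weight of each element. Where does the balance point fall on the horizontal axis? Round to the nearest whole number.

x ≈ 66

Areas → weights: product photo 9·57 = 513, weight callout 25·89 = 2225, product name 18·23 = 414, flavor tag 27·101 = 2727, brand mark 22·92 = 2024; Σw = 7903.
x-moment: 513·60 + 2225·72 + 414·23 + 2727·77 + 2024·56 = 523825; centroid 523825/7903 ≈ 66.28.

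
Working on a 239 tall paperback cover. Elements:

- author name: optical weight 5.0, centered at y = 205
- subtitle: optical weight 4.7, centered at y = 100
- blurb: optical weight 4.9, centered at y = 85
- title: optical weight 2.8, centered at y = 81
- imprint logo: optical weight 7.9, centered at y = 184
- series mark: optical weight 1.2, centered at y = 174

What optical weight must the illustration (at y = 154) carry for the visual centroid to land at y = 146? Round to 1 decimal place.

w ≈ 8.5

Fixed elements: Σw = 5.0 + 4.7 + 4.9 + 2.8 + 7.9 + 1.2 = 26.5, Σw·y = 5.0·205 + 4.7·100 + 4.9·85 + 2.8·81 + 7.9·184 + 1.2·174 = 3800.7.
Set Σw·y/Σw = 146: (3800.7 + 154w) = 146·(26.5 + w).
Solving: w = (146·26.5 − 3800.7) / (154 − 146) = 68.3 / 8 ≈ 8.54.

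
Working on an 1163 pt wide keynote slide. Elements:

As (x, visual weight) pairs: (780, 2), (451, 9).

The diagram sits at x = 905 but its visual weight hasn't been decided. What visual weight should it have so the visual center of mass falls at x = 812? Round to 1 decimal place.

w ≈ 35.6

Existing Σw = 11 (2 + 9); existing moment 2·780 + 9·451 = 5619.
For the centroid to hit 812: (5619 + w·905) / (11 + w) = 812.
Solving: w = (812·11 − 5619) / (905 − 812) = 3313 / 93 ≈ 35.62.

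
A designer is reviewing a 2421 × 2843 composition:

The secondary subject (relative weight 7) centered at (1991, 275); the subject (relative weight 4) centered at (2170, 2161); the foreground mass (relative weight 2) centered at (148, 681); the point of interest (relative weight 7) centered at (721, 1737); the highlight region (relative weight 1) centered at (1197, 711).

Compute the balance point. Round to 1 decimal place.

Σw = 7 + 4 + 2 + 7 + 1 = 21.
Σw·x = 7·1991 + 4·2170 + 2·148 + 7·721 + 1·1197 = 29157, so x̄ = 29157/21 ≈ 1388.43.
Σw·y = 7·275 + 4·2161 + 2·681 + 7·1737 + 1·711 = 24801, so ȳ = 24801/21 ≈ 1181.00.

(1388.4, 1181.0)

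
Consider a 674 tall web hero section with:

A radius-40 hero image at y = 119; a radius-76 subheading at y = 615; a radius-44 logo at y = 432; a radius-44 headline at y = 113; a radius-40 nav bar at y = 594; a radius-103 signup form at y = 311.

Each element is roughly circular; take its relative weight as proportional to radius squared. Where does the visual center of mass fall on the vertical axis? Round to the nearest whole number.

r² weights: hero image 40² = 1600, subheading 76² = 5776, logo 44² = 1936, headline 44² = 1936, nav bar 40² = 1600, signup form 103² = 10609. Total = 23457.
Σw·y = 9047559; ȳ = 9047559/23457 ≈ 385.71.

y ≈ 386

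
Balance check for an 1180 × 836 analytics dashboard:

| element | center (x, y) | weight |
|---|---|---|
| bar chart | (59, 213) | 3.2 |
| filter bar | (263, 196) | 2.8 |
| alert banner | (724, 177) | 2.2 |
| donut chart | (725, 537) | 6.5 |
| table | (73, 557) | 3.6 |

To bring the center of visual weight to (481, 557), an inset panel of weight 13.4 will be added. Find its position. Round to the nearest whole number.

With the inset panel, Σw becomes 3.2 + 2.8 + 2.2 + 6.5 + 3.6 + 13.4 = 31.7.
Along x: (7493.3 + 13.4·x) / 31.7 = 481 (existing moment 3.2·59 + 2.8·263 + 2.2·724 + 6.5·725 + 3.6·73 = 7493.3) ⇒ x = (15247.7 − 7493.3) / 13.4 ≈ 578.69.
Along y: (7115.5 + 13.4·y) / 31.7 = 557 (existing moment 3.2·213 + 2.8·196 + 2.2·177 + 6.5·537 + 3.6·557 = 7115.5) ⇒ y = (17656.9 − 7115.5) / 13.4 ≈ 786.67.

(579, 787)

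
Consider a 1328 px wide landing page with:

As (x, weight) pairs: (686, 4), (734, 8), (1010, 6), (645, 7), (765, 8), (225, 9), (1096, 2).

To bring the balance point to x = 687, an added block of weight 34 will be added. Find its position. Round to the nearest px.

x ≈ 708

After adding the added block, total weight = 4 + 8 + 6 + 7 + 8 + 9 + 2 + 34 = 78.
x: need Σw·x = 78·687 = 53586. Existing = 4·686 + 8·734 + 6·1010 + 7·645 + 8·765 + 9·225 + 2·1096 = 29528. Remainder 24058 / 34 ≈ 707.59.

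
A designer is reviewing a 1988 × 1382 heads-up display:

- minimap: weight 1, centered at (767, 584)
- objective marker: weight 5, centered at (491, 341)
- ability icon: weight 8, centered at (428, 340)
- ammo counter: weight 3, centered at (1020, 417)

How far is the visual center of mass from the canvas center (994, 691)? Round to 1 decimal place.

Total weight = 1 + 5 + 8 + 3 = 17.
Σw·x = 1·767 + 5·491 + 8·428 + 3·1020 = 9706, so x̄ = 9706/17 ≈ 570.94.
Σw·y = 1·584 + 5·341 + 8·340 + 3·417 = 6260, so ȳ = 6260/17 ≈ 368.24.
Relative to (994, 691): Δ = (-423.06, -322.76); |Δ| = √(-423.06² + -322.76²) ≈ 532.12.

≈ 532.1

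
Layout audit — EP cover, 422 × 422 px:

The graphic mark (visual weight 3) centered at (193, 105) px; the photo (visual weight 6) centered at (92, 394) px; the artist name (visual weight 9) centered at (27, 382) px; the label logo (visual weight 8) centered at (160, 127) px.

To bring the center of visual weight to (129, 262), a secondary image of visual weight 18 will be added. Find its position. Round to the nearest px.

New total weight: (3 + 6 + 9 + 8) + 18 = 44.
x: need Σw·x = 44·129 = 5676. Existing = 3·193 + 6·92 + 9·27 + 8·160 = 2654. Remainder 3022 / 18 ≈ 167.89.
y: need Σw·y = 44·262 = 11528. Existing = 3·105 + 6·394 + 9·382 + 8·127 = 7133. Remainder 4395 / 18 ≈ 244.17.

(168, 244)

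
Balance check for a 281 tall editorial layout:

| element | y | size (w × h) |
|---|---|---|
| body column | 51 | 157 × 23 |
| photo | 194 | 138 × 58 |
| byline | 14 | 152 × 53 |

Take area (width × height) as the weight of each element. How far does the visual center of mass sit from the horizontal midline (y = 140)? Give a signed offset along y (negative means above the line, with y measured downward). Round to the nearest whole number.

Areas → weights: body column 157·23 = 3611, photo 138·58 = 8004, byline 152·53 = 8056; Σw = 19671.
y: (3611·51 + 8004·194 + 8056·14) / 19671 = 1849721 / 19671 ≈ 94.03
Difference: 94.03 − 140 ≈ -45.97.

≈ -46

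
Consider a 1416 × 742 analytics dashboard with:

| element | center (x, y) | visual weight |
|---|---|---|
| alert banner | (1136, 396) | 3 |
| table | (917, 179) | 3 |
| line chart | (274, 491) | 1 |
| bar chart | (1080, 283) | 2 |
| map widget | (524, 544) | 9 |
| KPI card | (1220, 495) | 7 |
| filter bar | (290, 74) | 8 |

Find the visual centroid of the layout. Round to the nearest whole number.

Total weight = 3 + 3 + 1 + 2 + 9 + 7 + 8 = 33.
x-moment: 3·1136 + 3·917 + 1·274 + 2·1080 + 9·524 + 7·1220 + 8·290 = 24169; centroid 24169/33 ≈ 732.39.
y-moment: 3·396 + 3·179 + 1·491 + 2·283 + 9·544 + 7·495 + 8·74 = 11735; centroid 11735/33 ≈ 355.61.

(732, 356)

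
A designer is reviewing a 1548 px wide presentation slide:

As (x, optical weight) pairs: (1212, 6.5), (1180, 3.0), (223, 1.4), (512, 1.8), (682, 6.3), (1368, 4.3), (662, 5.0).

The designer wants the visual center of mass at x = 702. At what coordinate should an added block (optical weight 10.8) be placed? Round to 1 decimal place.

New total weight: (6.5 + 3.0 + 1.4 + 1.8 + 6.3 + 4.3 + 5.0) + 10.8 = 39.1.
x: target moment 39.1×702 = 27448.2; current 6.5·1212 + 3.0·1180 + 1.4·223 + 1.8·512 + 6.3·682 + 4.3·1368 + 5.0·662 = 26140.8; the added block supplies 1307.4, so x = 1307.4/10.8 ≈ 121.06.

x ≈ 121.1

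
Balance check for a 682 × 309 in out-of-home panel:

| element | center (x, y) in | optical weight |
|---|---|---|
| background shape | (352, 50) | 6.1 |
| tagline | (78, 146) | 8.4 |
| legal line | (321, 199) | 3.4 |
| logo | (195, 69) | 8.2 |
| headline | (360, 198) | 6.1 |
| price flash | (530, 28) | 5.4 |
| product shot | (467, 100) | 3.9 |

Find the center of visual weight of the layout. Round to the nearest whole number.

(298, 109)

Σw = 6.1 + 8.4 + 3.4 + 8.2 + 6.1 + 5.4 + 3.9 = 41.5.
x-moment: 6.1·352 + 8.4·78 + 3.4·321 + 8.2·195 + 6.1·360 + 5.4·530 + 3.9·467 = 12372.1; centroid 12372.1/41.5 ≈ 298.12.
y-moment: 6.1·50 + 8.4·146 + 3.4·199 + 8.2·69 + 6.1·198 + 5.4·28 + 3.9·100 = 4522.8; centroid 4522.8/41.5 ≈ 108.98.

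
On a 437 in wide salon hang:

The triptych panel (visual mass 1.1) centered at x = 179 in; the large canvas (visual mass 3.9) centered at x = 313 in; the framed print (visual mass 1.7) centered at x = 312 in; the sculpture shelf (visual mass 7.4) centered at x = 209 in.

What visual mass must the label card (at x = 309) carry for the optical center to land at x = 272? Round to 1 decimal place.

w ≈ 9.2

Existing Σw = 14.1 (1.1 + 3.9 + 1.7 + 7.4); existing moment 1.1·179 + 3.9·313 + 1.7·312 + 7.4·209 = 3494.6.
Set Σw·x/Σw = 272: (3494.6 + 309w) = 272·(14.1 + w).
So w = (272·14.1 − 3494.6)/(309 − 272) = 340.6/37 ≈ 9.21.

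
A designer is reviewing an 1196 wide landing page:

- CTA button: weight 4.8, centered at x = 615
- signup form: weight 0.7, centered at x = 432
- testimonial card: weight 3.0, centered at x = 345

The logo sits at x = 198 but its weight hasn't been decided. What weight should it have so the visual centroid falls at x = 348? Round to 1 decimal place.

Known weights sum to 4.8 + 0.7 + 3.0 = 8.5; their moment is 4.8·615 + 0.7·432 + 3.0·345 = 4289.4.
Balance at x = 348 requires (4289.4 + w·198) / (8.5 + w) = 348.
Rearranging, w·(198 − 348) = 348·8.5 − 4289.4 = -1331.4, so w ≈ -1331.4/-150 = 8.88.

w ≈ 8.9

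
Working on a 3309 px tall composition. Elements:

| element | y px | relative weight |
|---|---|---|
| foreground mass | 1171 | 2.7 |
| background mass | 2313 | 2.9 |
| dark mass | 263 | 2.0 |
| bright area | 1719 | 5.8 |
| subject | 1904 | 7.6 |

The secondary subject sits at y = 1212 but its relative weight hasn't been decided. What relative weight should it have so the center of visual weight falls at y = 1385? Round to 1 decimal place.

Fixed elements: Σw = 2.7 + 2.9 + 2.0 + 5.8 + 7.6 = 21.0, Σw·y = 2.7·1171 + 2.9·2313 + 2.0·263 + 5.8·1719 + 7.6·1904 = 34836.0.
For the centroid to hit 1385: (34836.0 + w·1212) / (21.0 + w) = 1385.
So w = (1385·21.0 − 34836.0)/(1212 − 1385) = -5751.0/-173 ≈ 33.24.

w ≈ 33.2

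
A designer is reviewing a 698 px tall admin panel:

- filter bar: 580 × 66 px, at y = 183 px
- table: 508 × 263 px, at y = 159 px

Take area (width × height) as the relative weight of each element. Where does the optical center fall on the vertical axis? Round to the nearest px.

Areas → weights: filter bar 580·66 = 38280, table 508·263 = 133604; Σw = 171884.
y: (38280·183 + 133604·159) / 171884 = 28248276 / 171884 ≈ 164.35

y ≈ 164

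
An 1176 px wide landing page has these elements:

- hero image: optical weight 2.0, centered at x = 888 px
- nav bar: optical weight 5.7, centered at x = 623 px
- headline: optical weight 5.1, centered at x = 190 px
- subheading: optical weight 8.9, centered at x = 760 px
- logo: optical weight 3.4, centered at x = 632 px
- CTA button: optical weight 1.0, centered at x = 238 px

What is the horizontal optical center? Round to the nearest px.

Weights sum to 2.0 + 5.7 + 5.1 + 8.9 + 3.4 + 1.0 = 26.1.
x-moment: 2.0·888 + 5.7·623 + 5.1·190 + 8.9·760 + 3.4·632 + 1.0·238 = 15446.9; centroid 15446.9/26.1 ≈ 591.84.

x ≈ 592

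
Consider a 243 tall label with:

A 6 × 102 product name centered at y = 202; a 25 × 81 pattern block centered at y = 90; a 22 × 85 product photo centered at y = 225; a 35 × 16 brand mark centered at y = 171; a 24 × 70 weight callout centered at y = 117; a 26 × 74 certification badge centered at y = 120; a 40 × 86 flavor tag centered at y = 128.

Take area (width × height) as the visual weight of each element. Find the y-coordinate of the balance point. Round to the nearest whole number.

y ≈ 140

Areas → weights: product name 6·102 = 612, pattern block 25·81 = 2025, product photo 22·85 = 1870, brand mark 35·16 = 560, weight callout 24·70 = 1680, certification badge 26·74 = 1924, flavor tag 40·86 = 3440; Σw = 12111.
y: (612·202 + 2025·90 + 1870·225 + 560·171 + 1680·117 + 1924·120 + 3440·128) / 12111 = 1690144 / 12111 ≈ 139.55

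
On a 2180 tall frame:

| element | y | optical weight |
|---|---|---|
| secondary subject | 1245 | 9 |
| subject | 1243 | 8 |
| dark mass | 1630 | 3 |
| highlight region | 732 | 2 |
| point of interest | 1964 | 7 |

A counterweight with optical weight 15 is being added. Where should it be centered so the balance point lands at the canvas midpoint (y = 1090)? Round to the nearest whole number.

y ≈ 447

With the counterweight, Σw becomes 9 + 8 + 3 + 2 + 7 + 15 = 44.
Along y: (41251 + 15·y) / 44 = 1090 (existing moment 9·1245 + 8·1243 + 3·1630 + 2·732 + 7·1964 = 41251) ⇒ y = (47960 − 41251) / 15 ≈ 447.27.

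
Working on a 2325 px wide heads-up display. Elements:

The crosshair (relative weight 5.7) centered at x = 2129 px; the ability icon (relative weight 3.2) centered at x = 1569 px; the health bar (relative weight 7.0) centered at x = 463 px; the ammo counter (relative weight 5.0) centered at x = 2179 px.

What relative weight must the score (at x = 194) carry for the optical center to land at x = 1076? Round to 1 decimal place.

Known weights sum to 5.7 + 3.2 + 7.0 + 5.0 = 20.9; their moment is 5.7·2129 + 3.2·1569 + 7.0·463 + 5.0·2179 = 31292.1.
Set Σw·x/Σw = 1076: (31292.1 + 194w) = 1076·(20.9 + w).
Rearranging, w·(194 − 1076) = 1076·20.9 − 31292.1 = -8803.7, so w ≈ -8803.7/-882 = 9.98.

w ≈ 10.0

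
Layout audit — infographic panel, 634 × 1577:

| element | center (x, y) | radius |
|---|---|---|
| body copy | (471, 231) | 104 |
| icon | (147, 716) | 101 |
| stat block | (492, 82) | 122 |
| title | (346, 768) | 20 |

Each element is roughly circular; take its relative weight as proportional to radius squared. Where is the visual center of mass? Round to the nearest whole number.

Weights ∝ r²: body copy 104² = 10816, icon 101² = 10201, stat block 122² = 14884, title 20² = 400; Σw = 36301.
Σw·x = 10816·471 + 10201·147 + 14884·492 + 400·346 = 14055211, so x̄ = 14055211/36301 ≈ 387.19.
Σw·y = 10816·231 + 10201·716 + 14884·82 + 400·768 = 11330100, so ȳ = 11330100/36301 ≈ 312.12.

(387, 312)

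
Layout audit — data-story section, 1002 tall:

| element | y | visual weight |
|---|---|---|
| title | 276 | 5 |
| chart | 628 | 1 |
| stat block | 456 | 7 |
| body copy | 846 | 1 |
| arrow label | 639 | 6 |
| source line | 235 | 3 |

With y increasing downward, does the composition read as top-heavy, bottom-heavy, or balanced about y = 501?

top-heavy

Total weight = 5 + 1 + 7 + 1 + 6 + 3 = 23.
y: moment 10585 / weight 23 ≈ 460.22
Since 460.2 is above (smaller y than) 501, the composition reads top-heavy.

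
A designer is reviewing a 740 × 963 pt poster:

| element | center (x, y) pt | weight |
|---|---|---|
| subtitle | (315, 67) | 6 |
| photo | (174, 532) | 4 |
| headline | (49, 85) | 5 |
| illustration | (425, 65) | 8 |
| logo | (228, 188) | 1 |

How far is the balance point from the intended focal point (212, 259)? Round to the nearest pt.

≈ 121 pt

Σw = 6 + 4 + 5 + 8 + 1 = 24.
x-moment: 6·315 + 4·174 + 5·49 + 8·425 + 1·228 = 6459; centroid 6459/24 ≈ 269.12.
y-moment: 6·67 + 4·532 + 5·85 + 8·65 + 1·188 = 3663; centroid 3663/24 ≈ 152.62.
Offset from (212, 259): Δx ≈ 57.12, Δy ≈ -106.38; distance = √(Δx² + Δy²) ≈ 120.74.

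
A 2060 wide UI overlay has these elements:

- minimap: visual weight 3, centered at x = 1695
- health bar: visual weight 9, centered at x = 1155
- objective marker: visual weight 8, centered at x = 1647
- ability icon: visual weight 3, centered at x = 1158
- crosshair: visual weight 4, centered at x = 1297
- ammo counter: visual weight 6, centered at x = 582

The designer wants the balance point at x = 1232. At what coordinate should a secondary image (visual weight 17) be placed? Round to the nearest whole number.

x ≈ 1223

With the secondary image, Σw becomes 3 + 9 + 8 + 3 + 4 + 6 + 17 = 50.
x: need Σw·x = 50·1232 = 61600. Existing = 3·1695 + 9·1155 + 8·1647 + 3·1158 + 4·1297 + 6·582 = 40810. Remainder 20790 / 17 ≈ 1222.94.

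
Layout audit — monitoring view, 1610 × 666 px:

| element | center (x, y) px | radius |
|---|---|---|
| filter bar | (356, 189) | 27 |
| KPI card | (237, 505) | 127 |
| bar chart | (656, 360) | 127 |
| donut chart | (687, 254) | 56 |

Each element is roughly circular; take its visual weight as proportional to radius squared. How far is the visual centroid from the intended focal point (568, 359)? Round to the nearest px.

≈ 115 px

Weights ∝ r²: filter bar 27² = 729, KPI card 127² = 16129, bar chart 127² = 16129, donut chart 56² = 3136; Σw = 36123.
x-moment: 729·356 + 16129·237 + 16129·656 + 3136·687 = 16817153; centroid 16817153/36123 ≈ 465.55.
y-moment: 729·189 + 16129·505 + 16129·360 + 3136·254 = 14885910; centroid 14885910/36123 ≈ 412.09.
Offset from (568, 359): Δx ≈ -102.45, Δy ≈ 53.09; distance = √(Δx² + Δy²) ≈ 115.39.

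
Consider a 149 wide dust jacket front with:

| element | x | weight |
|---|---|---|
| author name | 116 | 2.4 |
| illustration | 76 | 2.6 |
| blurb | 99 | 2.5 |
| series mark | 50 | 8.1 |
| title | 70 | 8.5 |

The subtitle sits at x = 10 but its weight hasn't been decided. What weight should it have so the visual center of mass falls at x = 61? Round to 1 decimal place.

Known weights sum to 2.4 + 2.6 + 2.5 + 8.1 + 8.5 = 24.1; their moment is 2.4·116 + 2.6·76 + 2.5·99 + 8.1·50 + 8.5·70 = 1723.5.
Set Σw·x/Σw = 61: (1723.5 + 10w) = 61·(24.1 + w).
Rearranging, w·(10 − 61) = 61·24.1 − 1723.5 = -253.4, so w ≈ -253.4/-51 = 4.97.

w ≈ 5.0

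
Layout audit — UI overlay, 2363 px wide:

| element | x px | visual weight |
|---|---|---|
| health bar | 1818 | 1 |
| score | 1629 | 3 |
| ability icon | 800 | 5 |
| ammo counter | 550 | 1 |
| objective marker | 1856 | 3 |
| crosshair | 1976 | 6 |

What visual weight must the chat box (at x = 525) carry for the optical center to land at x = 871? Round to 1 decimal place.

w ≈ 35.1

Fixed elements: Σw = 1 + 3 + 5 + 1 + 3 + 6 = 19, Σw·x = 1·1818 + 3·1629 + 5·800 + 1·550 + 3·1856 + 6·1976 = 28679.
For the centroid to hit 871: (28679 + w·525) / (19 + w) = 871.
Rearranging, w·(525 − 871) = 871·19 − 28679 = -12130, so w ≈ -12130/-346 = 35.06.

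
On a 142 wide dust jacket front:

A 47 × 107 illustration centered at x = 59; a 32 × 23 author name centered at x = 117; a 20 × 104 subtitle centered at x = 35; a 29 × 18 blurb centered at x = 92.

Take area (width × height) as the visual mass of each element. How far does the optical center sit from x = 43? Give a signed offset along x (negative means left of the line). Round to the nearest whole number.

≈ 17

Taking area as weight: illustration 47·107 = 5029, author name 32·23 = 736, subtitle 20·104 = 2080, blurb 29·18 = 522. Sum 8367.
Σw·x = 5029·59 + 736·117 + 2080·35 + 522·92 = 503647, so x̄ = 503647/8367 ≈ 60.19.
Offset from x = 43: 60.19 − 43 ≈ 17.19.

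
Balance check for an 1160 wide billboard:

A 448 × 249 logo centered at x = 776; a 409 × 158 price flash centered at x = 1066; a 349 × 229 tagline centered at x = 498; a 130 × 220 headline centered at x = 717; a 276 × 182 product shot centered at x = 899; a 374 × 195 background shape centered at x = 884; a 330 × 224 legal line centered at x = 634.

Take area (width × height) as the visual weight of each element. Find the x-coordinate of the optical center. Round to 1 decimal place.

x ≈ 772.7

Areas → weights: logo 448·249 = 111552, price flash 409·158 = 64622, tagline 349·229 = 79921, headline 130·220 = 28600, product shot 276·182 = 50232, background shape 374·195 = 72930, legal line 330·224 = 73920; Σw = 481777.
x: moment 372252230 / weight 481777 ≈ 772.67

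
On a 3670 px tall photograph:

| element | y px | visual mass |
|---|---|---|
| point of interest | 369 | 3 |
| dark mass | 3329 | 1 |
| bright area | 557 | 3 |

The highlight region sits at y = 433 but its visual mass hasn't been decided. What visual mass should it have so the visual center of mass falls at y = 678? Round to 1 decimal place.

Known weights sum to 3 + 1 + 3 = 7; their moment is 3·369 + 1·3329 + 3·557 = 6107.
Balance at y = 678 requires (6107 + w·433) / (7 + w) = 678.
Rearranging, w·(433 − 678) = 678·7 − 6107 = -1361, so w ≈ -1361/-245 = 5.56.

w ≈ 5.6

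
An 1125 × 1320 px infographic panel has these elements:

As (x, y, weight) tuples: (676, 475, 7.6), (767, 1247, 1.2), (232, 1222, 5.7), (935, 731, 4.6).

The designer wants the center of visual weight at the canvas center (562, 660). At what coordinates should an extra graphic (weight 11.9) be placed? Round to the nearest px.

New total weight: (7.6 + 1.2 + 5.7 + 4.6) + 11.9 = 31.0.
x: target moment 31.0×562 = 17422.0; current 7.6·676 + 1.2·767 + 5.7·232 + 4.6·935 = 11681.4; the extra graphic supplies 5740.6, so x = 5740.6/11.9 ≈ 482.40.
y: target moment 31.0×660 = 20460.0; current 7.6·475 + 1.2·1247 + 5.7·1222 + 4.6·731 = 15434.4; the extra graphic supplies 5025.6, so y = 5025.6/11.9 ≈ 422.32.

(482, 422)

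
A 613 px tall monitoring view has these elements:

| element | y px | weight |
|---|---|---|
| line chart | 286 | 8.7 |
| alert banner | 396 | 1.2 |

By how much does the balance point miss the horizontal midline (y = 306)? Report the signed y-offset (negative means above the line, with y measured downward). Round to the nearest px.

≈ -7 px

Total weight = 8.7 + 1.2 = 9.9.
Σw·y = 8.7·286 + 1.2·396 = 2963.4, so ȳ = 2963.4/9.9 ≈ 299.33.
Offset from y = 306: 299.33 − 306 ≈ -6.67.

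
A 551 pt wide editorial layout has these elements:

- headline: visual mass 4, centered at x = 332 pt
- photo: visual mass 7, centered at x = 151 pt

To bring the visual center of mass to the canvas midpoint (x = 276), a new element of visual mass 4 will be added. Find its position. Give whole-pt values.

After adding the new element, total weight = 4 + 7 + 4 = 15.
x: target moment 15×276 = 4140; current 4·332 + 7·151 = 2385; the new element supplies 1755, so x = 1755/4 ≈ 438.75.

x ≈ 439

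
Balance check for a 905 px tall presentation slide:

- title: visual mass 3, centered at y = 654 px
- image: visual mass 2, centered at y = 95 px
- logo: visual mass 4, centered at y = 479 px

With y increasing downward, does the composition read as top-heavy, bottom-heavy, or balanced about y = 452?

balanced

Weights sum to 3 + 2 + 4 = 9.
Σw·y = 3·654 + 2·95 + 4·479 = 4068, so ȳ = 4068/9 ≈ 452.00.
That equals the midline 452 — balanced.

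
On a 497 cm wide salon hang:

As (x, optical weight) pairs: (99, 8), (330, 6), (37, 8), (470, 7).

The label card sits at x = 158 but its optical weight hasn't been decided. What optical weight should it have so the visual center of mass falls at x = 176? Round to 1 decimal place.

Fixed elements: Σw = 8 + 6 + 8 + 7 = 29, Σw·x = 8·99 + 6·330 + 8·37 + 7·470 = 6358.
For the centroid to hit 176: (6358 + w·158) / (29 + w) = 176.
Rearranging, w·(158 − 176) = 176·29 − 6358 = -1254, so w ≈ -1254/-18 = 69.67.

w ≈ 69.7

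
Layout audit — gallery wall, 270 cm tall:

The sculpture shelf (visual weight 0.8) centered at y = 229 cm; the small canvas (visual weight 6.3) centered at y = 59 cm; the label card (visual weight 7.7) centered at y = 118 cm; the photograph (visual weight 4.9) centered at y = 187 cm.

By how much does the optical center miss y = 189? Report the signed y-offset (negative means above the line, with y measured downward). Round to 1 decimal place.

Weights sum to 0.8 + 6.3 + 7.7 + 4.9 = 19.7.
Σw·y = 0.8·229 + 6.3·59 + 7.7·118 + 4.9·187 = 2379.8, so ȳ = 2379.8/19.7 ≈ 120.80.
Offset from y = 189: 120.80 − 189 ≈ -68.20.

≈ -68.2 cm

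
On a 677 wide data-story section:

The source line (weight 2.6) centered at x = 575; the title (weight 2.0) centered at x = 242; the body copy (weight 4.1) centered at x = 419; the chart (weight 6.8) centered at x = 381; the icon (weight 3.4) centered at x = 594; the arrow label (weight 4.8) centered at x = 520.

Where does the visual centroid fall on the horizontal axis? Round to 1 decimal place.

Weights sum to 2.6 + 2.0 + 4.1 + 6.8 + 3.4 + 4.8 = 23.7.
x: moment 10803.3 / weight 23.7 ≈ 455.84

x ≈ 455.8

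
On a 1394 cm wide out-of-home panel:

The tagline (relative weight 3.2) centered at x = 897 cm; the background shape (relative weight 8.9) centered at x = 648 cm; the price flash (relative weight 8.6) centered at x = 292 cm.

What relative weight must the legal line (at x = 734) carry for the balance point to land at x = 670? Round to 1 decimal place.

w ≈ 42.5

Existing Σw = 20.7 (3.2 + 8.9 + 8.6); existing moment 3.2·897 + 8.9·648 + 8.6·292 = 11148.8.
Balance at x = 670 requires (11148.8 + w·734) / (20.7 + w) = 670.
So w = (670·20.7 − 11148.8)/(734 − 670) = 2720.2/64 ≈ 42.50.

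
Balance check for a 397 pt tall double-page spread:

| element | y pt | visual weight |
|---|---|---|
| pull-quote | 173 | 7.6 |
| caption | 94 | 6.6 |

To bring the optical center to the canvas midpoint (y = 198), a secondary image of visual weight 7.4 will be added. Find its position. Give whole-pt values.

New total weight: (7.6 + 6.6) + 7.4 = 21.6.
y: target moment 21.6×198 = 4276.8; current 7.6·173 + 6.6·94 = 1935.2; the secondary image supplies 2341.6, so y = 2341.6/7.4 ≈ 316.43.

y ≈ 316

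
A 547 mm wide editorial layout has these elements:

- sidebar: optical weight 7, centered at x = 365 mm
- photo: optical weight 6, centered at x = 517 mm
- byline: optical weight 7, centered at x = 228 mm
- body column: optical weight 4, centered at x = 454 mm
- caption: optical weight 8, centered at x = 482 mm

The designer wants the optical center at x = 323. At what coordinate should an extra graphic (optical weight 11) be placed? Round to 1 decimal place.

x ≈ 87.6

With the extra graphic, Σw becomes 7 + 6 + 7 + 4 + 8 + 11 = 43.
x: target moment 43×323 = 13889; current 7·365 + 6·517 + 7·228 + 4·454 + 8·482 = 12925; the extra graphic supplies 964, so x = 964/11 ≈ 87.64.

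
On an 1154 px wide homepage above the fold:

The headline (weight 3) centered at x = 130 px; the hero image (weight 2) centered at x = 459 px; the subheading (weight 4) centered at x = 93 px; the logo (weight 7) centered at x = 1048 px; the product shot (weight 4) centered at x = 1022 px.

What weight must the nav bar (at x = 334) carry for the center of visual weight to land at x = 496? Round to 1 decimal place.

Fixed elements: Σw = 3 + 2 + 4 + 7 + 4 = 20, Σw·x = 3·130 + 2·459 + 4·93 + 7·1048 + 4·1022 = 13104.
For the centroid to hit 496: (13104 + w·334) / (20 + w) = 496.
Solving: w = (496·20 − 13104) / (334 − 496) = -3184 / -162 ≈ 19.65.

w ≈ 19.7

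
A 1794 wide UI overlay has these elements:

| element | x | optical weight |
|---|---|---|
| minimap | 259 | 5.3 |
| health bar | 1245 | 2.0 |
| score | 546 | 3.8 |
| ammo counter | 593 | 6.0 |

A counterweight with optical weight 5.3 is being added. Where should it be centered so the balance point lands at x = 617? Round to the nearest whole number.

x ≈ 816

After adding the counterweight, total weight = 5.3 + 2.0 + 3.8 + 6.0 + 5.3 = 22.4.
x: need Σw·x = 22.4·617 = 13820.8. Existing = 5.3·259 + 2.0·1245 + 3.8·546 + 6.0·593 = 9495.5. Remainder 4325.3 / 5.3 ≈ 816.09.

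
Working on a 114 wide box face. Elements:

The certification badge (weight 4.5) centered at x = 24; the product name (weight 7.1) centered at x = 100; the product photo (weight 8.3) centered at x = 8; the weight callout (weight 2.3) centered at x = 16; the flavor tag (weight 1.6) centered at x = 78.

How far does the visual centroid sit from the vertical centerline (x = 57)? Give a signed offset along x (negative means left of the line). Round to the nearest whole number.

Total weight = 4.5 + 7.1 + 8.3 + 2.3 + 1.6 = 23.8.
x: (4.5·24 + 7.1·100 + 8.3·8 + 2.3·16 + 1.6·78) / 23.8 = 1046.0 / 23.8 ≈ 43.95
Against x = 57, that's 43.95 − 57 = -13.05.

≈ -13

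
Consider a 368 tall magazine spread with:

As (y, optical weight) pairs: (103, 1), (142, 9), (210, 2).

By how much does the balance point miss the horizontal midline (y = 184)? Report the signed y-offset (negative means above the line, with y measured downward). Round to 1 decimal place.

Total weight = 1 + 9 + 2 = 12.
Σw·y = 1·103 + 9·142 + 2·210 = 1801, so ȳ = 1801/12 ≈ 150.08.
Against y = 184, that's 150.08 − 184 = -33.92.

≈ -33.9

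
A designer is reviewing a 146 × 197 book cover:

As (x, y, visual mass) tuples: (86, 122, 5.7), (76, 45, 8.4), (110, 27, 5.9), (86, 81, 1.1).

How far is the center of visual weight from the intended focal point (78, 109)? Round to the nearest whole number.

Σw = 5.7 + 8.4 + 5.9 + 1.1 = 21.1.
x-moment: 5.7·86 + 8.4·76 + 5.9·110 + 1.1·86 = 1872.2; centroid 1872.2/21.1 ≈ 88.73.
y-moment: 5.7·122 + 8.4·45 + 5.9·27 + 1.1·81 = 1321.8; centroid 1321.8/21.1 ≈ 62.64.
From (78, 109): dx = 10.73, dy = -46.36, so the distance is √(dx²+dy²) ≈ 47.58.

≈ 48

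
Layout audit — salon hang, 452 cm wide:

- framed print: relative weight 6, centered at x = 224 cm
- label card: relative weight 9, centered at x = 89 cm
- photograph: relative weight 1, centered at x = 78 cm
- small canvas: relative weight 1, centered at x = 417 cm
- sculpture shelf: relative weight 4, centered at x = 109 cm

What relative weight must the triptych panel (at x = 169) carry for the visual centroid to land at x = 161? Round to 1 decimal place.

Known weights sum to 6 + 9 + 1 + 1 + 4 = 21; their moment is 6·224 + 9·89 + 1·78 + 1·417 + 4·109 = 3076.
For the centroid to hit 161: (3076 + w·169) / (21 + w) = 161.
Solving: w = (161·21 − 3076) / (169 − 161) = 305 / 8 ≈ 38.12.

w ≈ 38.1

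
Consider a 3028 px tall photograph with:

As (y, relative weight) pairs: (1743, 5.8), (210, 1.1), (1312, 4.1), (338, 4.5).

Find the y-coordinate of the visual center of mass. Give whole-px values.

y ≈ 1112

Weights sum to 5.8 + 1.1 + 4.1 + 4.5 = 15.5.
Σw·y = 5.8·1743 + 1.1·210 + 4.1·1312 + 4.5·338 = 17240.6, so ȳ = 17240.6/15.5 ≈ 1112.30.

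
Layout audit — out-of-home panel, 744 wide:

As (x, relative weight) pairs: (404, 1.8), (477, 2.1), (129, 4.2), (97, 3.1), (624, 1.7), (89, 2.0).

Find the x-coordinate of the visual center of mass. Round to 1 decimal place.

Σw = 1.8 + 2.1 + 4.2 + 3.1 + 1.7 + 2.0 = 14.9.
x: (1.8·404 + 2.1·477 + 4.2·129 + 3.1·97 + 1.7·624 + 2.0·89) / 14.9 = 3810.2 / 14.9 ≈ 255.72

x ≈ 255.7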